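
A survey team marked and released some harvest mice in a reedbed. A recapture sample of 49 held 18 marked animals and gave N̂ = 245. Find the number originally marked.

From N = M·C/R: M = N·R / C = 245·18 / 49 = 4410 / 49 = 90.

M = 90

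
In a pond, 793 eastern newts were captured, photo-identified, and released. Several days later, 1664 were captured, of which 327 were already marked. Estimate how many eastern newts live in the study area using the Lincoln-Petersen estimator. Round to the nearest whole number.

N = (793 × 1664) / 327 = 1319552 / 327 ≈ 4035.3 → 4035

N ≈ 4035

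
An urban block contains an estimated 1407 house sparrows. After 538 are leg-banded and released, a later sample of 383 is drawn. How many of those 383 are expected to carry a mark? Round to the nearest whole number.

expected recaptures ≈ 146

The marked fraction of the population is 538/1407, so in a sample of 383 expect C·(M/N) marked.
E[R] = 538 × 383 / 1407 = 206054 / 1407 ≈ 146.4 → 146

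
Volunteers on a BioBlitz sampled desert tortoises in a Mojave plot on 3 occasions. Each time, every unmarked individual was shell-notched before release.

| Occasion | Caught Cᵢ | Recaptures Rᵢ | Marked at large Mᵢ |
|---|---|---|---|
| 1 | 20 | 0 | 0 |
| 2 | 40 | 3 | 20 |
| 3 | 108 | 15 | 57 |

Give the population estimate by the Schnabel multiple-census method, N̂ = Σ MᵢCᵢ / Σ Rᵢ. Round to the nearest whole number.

Σ MᵢCᵢ = 0·20 + 20·40 + 57·108 = 0 + 800 + 6156 = 6956
Σ Rᵢ = 0 + 3 + 15 = 18
N̂ = 6956 / 18 ≈ 386.4 → 386

N ≈ 386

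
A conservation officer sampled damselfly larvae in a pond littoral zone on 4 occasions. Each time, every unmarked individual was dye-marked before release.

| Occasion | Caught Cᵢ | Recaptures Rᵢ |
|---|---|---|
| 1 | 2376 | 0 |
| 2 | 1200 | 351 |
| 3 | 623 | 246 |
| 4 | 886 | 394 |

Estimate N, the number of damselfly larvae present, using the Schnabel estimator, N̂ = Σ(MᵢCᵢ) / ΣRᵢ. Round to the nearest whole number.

Marked at large before each occasion: Mᵢ = Σⱼ<ᵢ (Cⱼ − Rⱼ) → M1=0, M2=2376, M3=3225, M4=3602
Σ MᵢCᵢ = 0·2376 + 2376·1200 + 3225·623 + 3602·886 = 0 + 2851200 + 2009175 + 3191372 = 8051747
Σ Rᵢ = 0 + 351 + 246 + 394 = 991
N̂ = 8051747 / 991 ≈ 8124.9 → 8125

N ≈ 8125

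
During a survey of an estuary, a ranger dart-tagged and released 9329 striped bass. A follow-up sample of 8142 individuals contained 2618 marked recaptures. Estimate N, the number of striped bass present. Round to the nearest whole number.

N ≈ 29,013

The marked fraction in the recapture sample should equal the marked fraction in the population: 2618/8142 = 9329/N.
N = (9329 × 8142) / 2618 = 75956718 / 2618 ≈ 29013.3 → 29013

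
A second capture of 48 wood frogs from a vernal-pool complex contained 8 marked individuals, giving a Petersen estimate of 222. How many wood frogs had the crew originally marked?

M = 37

From N = M·C/R: M = N·R / C = 222·8 / 48 = 1776 / 48 = 37.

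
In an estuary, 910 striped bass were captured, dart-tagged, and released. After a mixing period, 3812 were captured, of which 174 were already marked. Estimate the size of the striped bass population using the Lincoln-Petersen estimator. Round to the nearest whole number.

N ≈ 19,936

N = (910 × 3812) / 174 = 3468920 / 174 ≈ 19936.3 → 19936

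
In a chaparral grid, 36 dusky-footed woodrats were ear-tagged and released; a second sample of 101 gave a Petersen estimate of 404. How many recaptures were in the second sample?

From N = M·C/R: R = M·C / N = 36·101 / 404 = 3636 / 404 = 9.

R = 9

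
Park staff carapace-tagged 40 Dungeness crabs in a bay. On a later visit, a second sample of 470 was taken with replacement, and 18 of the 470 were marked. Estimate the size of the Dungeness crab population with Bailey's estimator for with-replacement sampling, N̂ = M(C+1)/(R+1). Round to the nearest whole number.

N ≈ 992

N̂ = 40·(470+1)/(18+1) = 40·471/19 = 18840/19 ≈ 991.6 → 992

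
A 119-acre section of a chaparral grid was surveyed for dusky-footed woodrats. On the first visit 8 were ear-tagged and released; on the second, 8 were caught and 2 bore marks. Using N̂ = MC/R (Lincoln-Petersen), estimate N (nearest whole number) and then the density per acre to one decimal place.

density ≈ 0.3 dusky-footed woodrats per acre

N̂ = 8·8/2 = 64/2 = 32
Density = N̂ / area = 32 / 119 ≈ 0.27 → 0.3 per acre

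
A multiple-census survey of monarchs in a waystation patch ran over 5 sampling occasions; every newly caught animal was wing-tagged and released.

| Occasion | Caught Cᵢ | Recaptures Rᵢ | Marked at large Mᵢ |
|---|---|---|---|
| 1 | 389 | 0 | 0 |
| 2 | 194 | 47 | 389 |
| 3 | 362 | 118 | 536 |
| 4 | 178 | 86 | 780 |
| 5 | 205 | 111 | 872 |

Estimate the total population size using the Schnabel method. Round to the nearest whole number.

Σ MᵢCᵢ = 0·389 + 389·194 + 536·362 + 780·178 + 872·205 = 0 + 75466 + 194032 + 138840 + 178760 = 587098
Σ Rᵢ = 0 + 47 + 118 + 86 + 111 = 362
N̂ = 587098 / 362 ≈ 1621.8 → 1622

N ≈ 1622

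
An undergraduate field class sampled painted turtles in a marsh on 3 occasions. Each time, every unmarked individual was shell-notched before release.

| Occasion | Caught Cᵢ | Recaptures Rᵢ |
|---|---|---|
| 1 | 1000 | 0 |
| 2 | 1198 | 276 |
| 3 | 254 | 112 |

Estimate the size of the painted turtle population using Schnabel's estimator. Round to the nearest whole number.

N ≈ 4346

Marked at large before each occasion: Mᵢ = Σⱼ<ᵢ (Cⱼ − Rⱼ) → M1=0, M2=1000, M3=1922
Σ MᵢCᵢ = 0·1000 + 1000·1198 + 1922·254 = 0 + 1198000 + 488188 = 1686188
Σ Rᵢ = 0 + 276 + 112 = 388
N̂ = 1686188 / 388 ≈ 4345.8 → 4346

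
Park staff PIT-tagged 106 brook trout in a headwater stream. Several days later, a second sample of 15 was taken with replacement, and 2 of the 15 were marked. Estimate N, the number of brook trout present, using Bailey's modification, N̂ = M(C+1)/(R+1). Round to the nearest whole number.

N ≈ 565

N̂ = 106·(15+1)/(2+1) = 106·16/3 = 1696/3 ≈ 565.3 → 565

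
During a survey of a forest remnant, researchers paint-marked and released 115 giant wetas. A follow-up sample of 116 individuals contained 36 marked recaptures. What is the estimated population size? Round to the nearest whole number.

N ≈ 371

The marked fraction in the recapture sample should equal the marked fraction in the population: 36/116 = 115/N.
N = (115 × 116) / 36 = 13340 / 36 ≈ 370.6 → 371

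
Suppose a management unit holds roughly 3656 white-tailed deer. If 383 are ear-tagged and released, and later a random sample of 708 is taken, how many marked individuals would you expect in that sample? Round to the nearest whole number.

Expected recaptures E[R] = M·C / N.
E[R] = 383 × 708 / 3656 = 271164 / 3656 ≈ 74.2 → 74

expected recaptures ≈ 74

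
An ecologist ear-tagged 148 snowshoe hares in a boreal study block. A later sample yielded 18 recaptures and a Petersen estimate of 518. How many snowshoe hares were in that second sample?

C = 63

From N = M·C/R: C = N·R / M = 518·18 / 148 = 9324 / 148 = 63.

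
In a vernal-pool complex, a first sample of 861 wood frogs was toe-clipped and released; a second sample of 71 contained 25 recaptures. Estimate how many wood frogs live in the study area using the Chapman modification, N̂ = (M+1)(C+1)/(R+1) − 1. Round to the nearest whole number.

N ≈ 2386

N̂ = (861+1)(71+1)/(25+1) − 1 = 862·72/26 − 1
= 62064/26 − 1 ≈ 2387.1 − 1 ≈ 2386.1 → 2386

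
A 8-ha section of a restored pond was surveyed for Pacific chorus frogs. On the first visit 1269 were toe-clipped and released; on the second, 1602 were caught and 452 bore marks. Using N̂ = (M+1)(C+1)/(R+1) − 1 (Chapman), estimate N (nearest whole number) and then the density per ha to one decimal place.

density ≈ 561.6 Pacific chorus frogs per ha

N̂ = 1270·1603/453 − 1 = 2035810/453 − 1 ≈ 4493.1 → 4493
Density = N̂ / area = 4493 / 8 ≈ 561.62 → 561.6 per ha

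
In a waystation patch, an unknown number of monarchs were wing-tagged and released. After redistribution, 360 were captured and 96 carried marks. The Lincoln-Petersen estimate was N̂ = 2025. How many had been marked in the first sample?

M = 540

From N = M·C/R: M = N·R / C = 2025·96 / 360 = 194400 / 360 = 540.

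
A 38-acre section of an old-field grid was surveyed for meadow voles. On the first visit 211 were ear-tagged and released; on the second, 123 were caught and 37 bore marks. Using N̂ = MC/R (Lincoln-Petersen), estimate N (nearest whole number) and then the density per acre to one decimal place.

N̂ = 211·123/37 = 25953/37 ≈ 701.4 → 701
Density = N̂ / area = 701 / 38 ≈ 18.447 → 18.4 per acre

density ≈ 18.4 meadow voles per acre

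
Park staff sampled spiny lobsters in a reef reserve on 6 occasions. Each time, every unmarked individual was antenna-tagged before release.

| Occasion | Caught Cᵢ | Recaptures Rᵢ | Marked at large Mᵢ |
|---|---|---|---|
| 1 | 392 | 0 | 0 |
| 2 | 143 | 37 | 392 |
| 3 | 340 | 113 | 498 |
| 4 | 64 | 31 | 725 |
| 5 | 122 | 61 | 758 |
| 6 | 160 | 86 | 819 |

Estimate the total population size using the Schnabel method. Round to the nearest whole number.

Σ MᵢCᵢ = 0·392 + 392·143 + 498·340 + 725·64 + 758·122 + 819·160 = 0 + 56056 + 169320 + 46400 + 92476 + 131040 = 495292
Σ Rᵢ = 0 + 37 + 113 + 31 + 61 + 86 = 328
N̂ = 495292 / 328 ≈ 1510.0 → 1510

N ≈ 1510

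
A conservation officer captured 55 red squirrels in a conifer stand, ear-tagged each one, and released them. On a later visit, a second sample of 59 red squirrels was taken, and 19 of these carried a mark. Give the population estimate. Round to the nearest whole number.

N ≈ 171

If marked individuals mix randomly, R/C ≈ M/N, giving N ≈ M·C/R.
N = (55 × 59) / 19 = 3245 / 19 ≈ 170.8 → 171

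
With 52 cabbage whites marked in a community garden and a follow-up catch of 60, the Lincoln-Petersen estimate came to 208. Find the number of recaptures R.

R = 15

From N = M·C/R: R = M·C / N = 52·60 / 208 = 3120 / 208 = 15.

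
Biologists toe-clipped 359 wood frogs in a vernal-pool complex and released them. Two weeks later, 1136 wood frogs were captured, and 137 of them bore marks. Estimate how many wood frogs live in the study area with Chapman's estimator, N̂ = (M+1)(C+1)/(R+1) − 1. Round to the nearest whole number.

N ≈ 2965

N̂ = (359+1)(1136+1)/(137+1) − 1 = 360·1137/138 − 1
= 409320/138 − 1 ≈ 2966.1 − 1 ≈ 2965.1 → 2965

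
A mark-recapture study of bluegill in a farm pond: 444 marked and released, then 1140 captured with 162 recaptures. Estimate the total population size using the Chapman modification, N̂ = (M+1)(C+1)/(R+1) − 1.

N̂ = (444+1)(1140+1)/(162+1) − 1 = 445·1141/163 − 1
= 507745/163 − 1 = 3115 − 1 = 3114

N = 3114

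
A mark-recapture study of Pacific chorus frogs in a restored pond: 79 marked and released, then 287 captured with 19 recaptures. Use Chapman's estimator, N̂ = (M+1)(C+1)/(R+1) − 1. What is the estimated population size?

N = 1151

N̂ = (79+1)(287+1)/(19+1) − 1 = 80·288/20 − 1
= 23040/20 − 1 = 1152 − 1 = 1151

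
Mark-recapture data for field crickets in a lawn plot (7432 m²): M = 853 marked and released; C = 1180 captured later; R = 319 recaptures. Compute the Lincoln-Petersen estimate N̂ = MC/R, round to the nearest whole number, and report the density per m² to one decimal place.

N̂ = 853·1180/319 = 1006540/319 ≈ 3155.3 → 3155
Density = N̂ / area = 3155 / 7432 ≈ 0.42 → 0.4 per m²

density ≈ 0.4 field crickets per m²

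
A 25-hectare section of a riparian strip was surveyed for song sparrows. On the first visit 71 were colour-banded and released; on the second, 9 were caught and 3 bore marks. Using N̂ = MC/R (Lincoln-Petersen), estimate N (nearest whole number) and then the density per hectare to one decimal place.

density ≈ 8.5 song sparrows per hectare

N̂ = 71·9/3 = 639/3 = 213
Density = N̂ / area = 213 / 25 ≈ 8.52 → 8.5 per hectare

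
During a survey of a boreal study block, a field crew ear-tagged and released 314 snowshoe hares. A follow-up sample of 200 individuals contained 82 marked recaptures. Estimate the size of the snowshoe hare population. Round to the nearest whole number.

N ≈ 766

Lincoln-Petersen assumes M/N = R/C, so N = M·C / R.
N = (314 × 200) / 82 = 62800 / 82 ≈ 765.9 → 766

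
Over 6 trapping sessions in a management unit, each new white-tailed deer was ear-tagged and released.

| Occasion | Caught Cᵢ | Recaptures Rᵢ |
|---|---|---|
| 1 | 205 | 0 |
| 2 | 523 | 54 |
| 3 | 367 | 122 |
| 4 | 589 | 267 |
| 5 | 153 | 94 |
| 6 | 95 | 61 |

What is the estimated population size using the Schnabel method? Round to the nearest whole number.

N ≈ 2022

Marked at large before each occasion: Mᵢ = Σⱼ<ᵢ (Cⱼ − Rⱼ) → M1=0, M2=205, M3=674, M4=919, M5=1241, M6=1300
Σ MᵢCᵢ = 0·205 + 205·523 + 674·367 + 919·589 + 1241·153 + 1300·95 = 0 + 107215 + 247358 + 541291 + 189873 + 123500 = 1209237
Σ Rᵢ = 0 + 54 + 122 + 267 + 94 + 61 = 598
N̂ = 1209237 / 598 ≈ 2022.1 → 2022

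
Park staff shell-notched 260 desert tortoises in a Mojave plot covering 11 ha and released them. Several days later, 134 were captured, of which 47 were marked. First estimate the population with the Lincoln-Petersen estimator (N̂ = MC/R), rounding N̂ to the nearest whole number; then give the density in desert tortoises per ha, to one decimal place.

density ≈ 67.4 desert tortoises per ha

N̂ = 260·134/47 = 34840/47 ≈ 741.3 → 741
Density = N̂ / area = 741 / 11 ≈ 67.36 → 67.4 per ha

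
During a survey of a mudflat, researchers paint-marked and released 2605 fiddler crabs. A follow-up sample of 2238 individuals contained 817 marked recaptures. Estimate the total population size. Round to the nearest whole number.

N = (2605 × 2238) / 817 = 5829990 / 817 ≈ 7135.9 → 7136

N ≈ 7136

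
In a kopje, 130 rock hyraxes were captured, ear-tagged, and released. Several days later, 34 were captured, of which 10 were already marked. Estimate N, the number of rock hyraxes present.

Lincoln-Petersen assumes M/N = R/C, so N = M·C / R.
N = (130 × 34) / 10 = 4420 / 10 = 442

N = 442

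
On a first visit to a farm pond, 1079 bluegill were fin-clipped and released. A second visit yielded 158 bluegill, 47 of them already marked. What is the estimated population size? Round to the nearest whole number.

Lincoln-Petersen assumes M/N = R/C, so N = M·C / R.
N = (1079 × 158) / 47 = 170482 / 47 ≈ 3627.3 → 3627

N ≈ 3627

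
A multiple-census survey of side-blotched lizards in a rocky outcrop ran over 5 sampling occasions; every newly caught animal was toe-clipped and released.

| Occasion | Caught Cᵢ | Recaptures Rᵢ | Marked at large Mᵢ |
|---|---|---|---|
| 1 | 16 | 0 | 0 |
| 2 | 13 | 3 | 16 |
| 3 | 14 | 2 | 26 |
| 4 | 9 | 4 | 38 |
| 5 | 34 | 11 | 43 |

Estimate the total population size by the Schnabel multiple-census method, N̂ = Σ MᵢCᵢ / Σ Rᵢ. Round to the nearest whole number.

Σ MᵢCᵢ = 0·16 + 16·13 + 26·14 + 38·9 + 43·34 = 0 + 208 + 364 + 342 + 1462 = 2376
Σ Rᵢ = 0 + 3 + 2 + 4 + 11 = 20
N̂ = 2376 / 20 ≈ 118.8 → 119

N ≈ 119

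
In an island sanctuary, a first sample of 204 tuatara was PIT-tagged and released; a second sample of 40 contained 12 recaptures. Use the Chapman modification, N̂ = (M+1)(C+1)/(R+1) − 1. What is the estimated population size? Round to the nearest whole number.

N ≈ 646

N̂ = (204+1)(40+1)/(12+1) − 1 = 205·41/13 − 1
= 8405/13 − 1 ≈ 646.5 − 1 ≈ 645.5 → 646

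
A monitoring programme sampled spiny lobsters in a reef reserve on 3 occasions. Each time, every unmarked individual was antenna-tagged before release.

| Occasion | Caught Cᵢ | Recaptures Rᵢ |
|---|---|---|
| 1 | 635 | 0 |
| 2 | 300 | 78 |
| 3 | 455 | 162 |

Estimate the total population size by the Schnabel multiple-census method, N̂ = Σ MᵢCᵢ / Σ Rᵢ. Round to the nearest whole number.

N ≈ 2418

Marked at large before each occasion: Mᵢ = Σⱼ<ᵢ (Cⱼ − Rⱼ) → M1=0, M2=635, M3=857
Σ MᵢCᵢ = 0·635 + 635·300 + 857·455 = 0 + 190500 + 389935 = 580435
Σ Rᵢ = 0 + 78 + 162 = 240
N̂ = 580435 / 240 ≈ 2418.48 → 2418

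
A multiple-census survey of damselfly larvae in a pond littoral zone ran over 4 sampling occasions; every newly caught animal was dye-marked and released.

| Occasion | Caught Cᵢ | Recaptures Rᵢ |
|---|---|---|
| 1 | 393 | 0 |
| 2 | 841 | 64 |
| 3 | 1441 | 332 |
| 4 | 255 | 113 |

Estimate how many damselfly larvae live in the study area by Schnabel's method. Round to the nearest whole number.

N ≈ 5103

Marked at large before each occasion: Mᵢ = Σⱼ<ᵢ (Cⱼ − Rⱼ) → M1=0, M2=393, M3=1170, M4=2279
Σ MᵢCᵢ = 0·393 + 393·841 + 1170·1441 + 2279·255 = 0 + 330513 + 1685970 + 581145 = 2597628
Σ Rᵢ = 0 + 64 + 332 + 113 = 509
N̂ = 2597628 / 509 ≈ 5103.4 → 5103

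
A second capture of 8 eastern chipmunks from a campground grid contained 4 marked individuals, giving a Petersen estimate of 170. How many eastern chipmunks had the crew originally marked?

M = 85

From N = M·C/R: M = N·R / C = 170·4 / 8 = 680 / 8 = 85.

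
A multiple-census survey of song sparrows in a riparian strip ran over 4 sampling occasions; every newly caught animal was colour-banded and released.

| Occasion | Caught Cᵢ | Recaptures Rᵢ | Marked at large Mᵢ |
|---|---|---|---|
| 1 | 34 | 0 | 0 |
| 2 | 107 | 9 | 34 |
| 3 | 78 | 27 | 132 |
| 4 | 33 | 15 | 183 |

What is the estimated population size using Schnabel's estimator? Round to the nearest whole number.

Σ MᵢCᵢ = 0·34 + 34·107 + 132·78 + 183·33 = 0 + 3638 + 10296 + 6039 = 19973
Σ Rᵢ = 0 + 9 + 27 + 15 = 51
N̂ = 19973 / 51 ≈ 391.6 → 392

N ≈ 392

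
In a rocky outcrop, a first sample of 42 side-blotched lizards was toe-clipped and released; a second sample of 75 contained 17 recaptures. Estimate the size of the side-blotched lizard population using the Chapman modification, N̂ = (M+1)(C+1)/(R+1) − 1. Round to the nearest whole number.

N ≈ 181

N̂ = (42+1)(75+1)/(17+1) − 1 = 43·76/18 − 1
= 3268/18 − 1 ≈ 181.6 − 1 ≈ 180.6 → 181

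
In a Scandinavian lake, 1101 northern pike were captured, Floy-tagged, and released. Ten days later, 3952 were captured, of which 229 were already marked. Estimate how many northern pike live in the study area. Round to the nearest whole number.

Lincoln-Petersen assumes M/N = R/C, so N = M·C / R.
N = (1101 × 3952) / 229 = 4351152 / 229 ≈ 19000.7 → 19001

N ≈ 19,001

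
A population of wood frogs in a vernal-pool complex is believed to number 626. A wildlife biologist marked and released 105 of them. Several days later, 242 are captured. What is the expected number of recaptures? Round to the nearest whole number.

The marked fraction of the population is 105/626, so in a sample of 242 expect C·(M/N) marked.
E[R] = 105 × 242 / 626 = 25410 / 626 ≈ 40.6 → 41

expected recaptures ≈ 41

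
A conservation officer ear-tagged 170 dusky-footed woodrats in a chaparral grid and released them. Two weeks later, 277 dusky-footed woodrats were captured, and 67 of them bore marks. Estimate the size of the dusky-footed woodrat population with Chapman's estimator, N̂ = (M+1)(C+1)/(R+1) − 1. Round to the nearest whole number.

N̂ = (170+1)(277+1)/(67+1) − 1 = 171·278/68 − 1
= 47538/68 − 1 ≈ 699.1 − 1 ≈ 698.1 → 698

N ≈ 698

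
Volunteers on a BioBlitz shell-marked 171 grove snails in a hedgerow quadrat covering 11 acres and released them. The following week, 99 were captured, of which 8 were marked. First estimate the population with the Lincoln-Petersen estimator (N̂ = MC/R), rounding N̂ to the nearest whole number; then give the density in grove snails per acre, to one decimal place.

density ≈ 192.4 grove snails per acre

N̂ = 171·99/8 = 16929/8 ≈ 2116.1 → 2116
Density = N̂ / area = 2116 / 11 ≈ 192.36 → 192.4 per acre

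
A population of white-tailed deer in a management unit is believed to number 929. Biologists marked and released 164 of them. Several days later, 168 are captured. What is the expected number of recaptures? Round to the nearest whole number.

Expected recaptures E[R] = M·C / N.
E[R] = 164 × 168 / 929 = 27552 / 929 ≈ 29.7 → 30

expected recaptures ≈ 30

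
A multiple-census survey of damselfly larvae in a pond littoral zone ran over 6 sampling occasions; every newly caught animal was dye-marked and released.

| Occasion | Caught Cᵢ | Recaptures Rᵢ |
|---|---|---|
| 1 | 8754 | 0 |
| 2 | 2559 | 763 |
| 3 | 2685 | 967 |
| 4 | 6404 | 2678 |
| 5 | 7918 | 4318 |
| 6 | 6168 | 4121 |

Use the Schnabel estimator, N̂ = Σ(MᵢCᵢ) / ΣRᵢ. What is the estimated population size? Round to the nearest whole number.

N ≈ 29,329

Marked at large before each occasion: Mᵢ = Σⱼ<ᵢ (Cⱼ − Rⱼ) → M1=0, M2=8754, M3=10550, M4=12268, M5=15994, M6=19594
Σ MᵢCᵢ = 0·8754 + 8754·2559 + 10550·2685 + 12268·6404 + 15994·7918 + 19594·6168 = 0 + 22401486 + 28326750 + 78564272 + 126640492 + 120855792 = 376788792
Σ Rᵢ = 0 + 763 + 967 + 2678 + 4318 + 4121 = 12847
N̂ = 376788792 / 12847 ≈ 29328.9 → 29329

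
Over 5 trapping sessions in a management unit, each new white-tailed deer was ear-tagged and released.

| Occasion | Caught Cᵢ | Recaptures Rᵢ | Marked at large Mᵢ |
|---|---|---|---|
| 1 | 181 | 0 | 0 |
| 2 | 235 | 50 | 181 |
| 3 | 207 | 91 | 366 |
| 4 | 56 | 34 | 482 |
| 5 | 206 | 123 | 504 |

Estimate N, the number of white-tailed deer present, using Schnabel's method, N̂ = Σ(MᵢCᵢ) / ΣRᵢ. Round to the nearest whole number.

N ≈ 836

Σ MᵢCᵢ = 0·181 + 181·235 + 366·207 + 482·56 + 504·206 = 0 + 42535 + 75762 + 26992 + 103824 = 249113
Σ Rᵢ = 0 + 50 + 91 + 34 + 123 = 298
N̂ = 249113 / 298 ≈ 835.9 → 836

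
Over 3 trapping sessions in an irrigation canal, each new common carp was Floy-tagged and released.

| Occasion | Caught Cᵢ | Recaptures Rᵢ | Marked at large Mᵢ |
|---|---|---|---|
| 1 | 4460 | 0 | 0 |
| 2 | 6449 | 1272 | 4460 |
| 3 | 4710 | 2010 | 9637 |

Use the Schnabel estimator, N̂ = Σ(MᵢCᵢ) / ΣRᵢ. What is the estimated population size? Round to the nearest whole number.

Σ MᵢCᵢ = 0·4460 + 4460·6449 + 9637·4710 = 0 + 28762540 + 45390270 = 74152810
Σ Rᵢ = 0 + 1272 + 2010 = 3282
N̂ = 74152810 / 3282 ≈ 22593.8 → 22594

N ≈ 22,594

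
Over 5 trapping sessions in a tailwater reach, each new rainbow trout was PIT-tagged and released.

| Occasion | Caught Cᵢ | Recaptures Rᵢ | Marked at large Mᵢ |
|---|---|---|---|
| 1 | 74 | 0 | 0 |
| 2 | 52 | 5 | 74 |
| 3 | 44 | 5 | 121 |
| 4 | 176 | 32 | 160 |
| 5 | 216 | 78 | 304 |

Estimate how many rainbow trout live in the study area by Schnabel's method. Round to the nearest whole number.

N ≈ 858

Σ MᵢCᵢ = 0·74 + 74·52 + 121·44 + 160·176 + 304·216 = 0 + 3848 + 5324 + 28160 + 65664 = 102996
Σ Rᵢ = 0 + 5 + 5 + 32 + 78 = 120
N̂ = 102996 / 120 ≈ 858.3 → 858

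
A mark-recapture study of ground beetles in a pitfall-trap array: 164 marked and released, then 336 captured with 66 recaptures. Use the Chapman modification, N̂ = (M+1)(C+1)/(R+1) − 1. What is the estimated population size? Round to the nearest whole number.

N̂ = (164+1)(336+1)/(66+1) − 1 = 165·337/67 − 1
= 55605/67 − 1 ≈ 829.9 − 1 ≈ 828.9 → 829

N ≈ 829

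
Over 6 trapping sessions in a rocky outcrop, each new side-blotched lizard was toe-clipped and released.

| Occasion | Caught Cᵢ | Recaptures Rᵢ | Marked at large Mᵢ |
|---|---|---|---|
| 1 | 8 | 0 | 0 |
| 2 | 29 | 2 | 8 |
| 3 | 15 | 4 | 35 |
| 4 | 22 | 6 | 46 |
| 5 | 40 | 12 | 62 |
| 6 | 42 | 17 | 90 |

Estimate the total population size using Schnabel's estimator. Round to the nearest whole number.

N ≈ 196

Σ MᵢCᵢ = 0·8 + 8·29 + 35·15 + 46·22 + 62·40 + 90·42 = 0 + 232 + 525 + 1012 + 2480 + 3780 = 8029
Σ Rᵢ = 0 + 2 + 4 + 6 + 12 + 17 = 41
N̂ = 8029 / 41 ≈ 195.8 → 196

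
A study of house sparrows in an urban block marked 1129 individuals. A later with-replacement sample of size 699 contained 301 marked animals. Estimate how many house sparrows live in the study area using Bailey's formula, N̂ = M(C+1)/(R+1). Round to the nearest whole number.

N ≈ 2617

N̂ = 1129·(699+1)/(301+1) = 1129·700/302 = 790300/302 ≈ 2616.9 → 2617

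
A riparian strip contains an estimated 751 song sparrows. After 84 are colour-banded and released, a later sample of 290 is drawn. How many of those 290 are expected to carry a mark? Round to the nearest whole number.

expected recaptures ≈ 32

The marked fraction of the population is 84/751, so in a sample of 290 expect C·(M/N) marked.
E[R] = 84 × 290 / 751 = 24360 / 751 ≈ 32.4 → 32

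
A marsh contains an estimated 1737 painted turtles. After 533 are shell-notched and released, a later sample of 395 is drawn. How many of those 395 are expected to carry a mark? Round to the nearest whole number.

The marked fraction of the population is 533/1737, so in a sample of 395 expect C·(M/N) marked.
E[R] = 533 × 395 / 1737 = 210535 / 1737 ≈ 121.2 → 121

expected recaptures ≈ 121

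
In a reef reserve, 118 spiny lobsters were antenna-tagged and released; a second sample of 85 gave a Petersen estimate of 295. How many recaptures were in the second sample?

R = 34

From N = M·C/R: R = M·C / N = 118·85 / 295 = 10030 / 295 = 34.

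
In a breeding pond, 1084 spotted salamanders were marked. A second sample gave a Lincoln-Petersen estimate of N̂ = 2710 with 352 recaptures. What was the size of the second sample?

C = 880

From N = M·C/R: C = N·R / M = 2710·352 / 1084 = 953920 / 1084 = 880.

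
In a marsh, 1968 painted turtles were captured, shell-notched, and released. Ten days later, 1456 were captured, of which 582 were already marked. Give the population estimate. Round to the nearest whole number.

Lincoln-Petersen assumes M/N = R/C, so N = M·C / R.
N = (1968 × 1456) / 582 = 2865408 / 582 ≈ 4923.4 → 4923

N ≈ 4923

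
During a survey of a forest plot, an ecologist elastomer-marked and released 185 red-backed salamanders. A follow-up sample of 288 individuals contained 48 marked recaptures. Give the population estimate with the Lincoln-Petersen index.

Lincoln-Petersen assumes M/N = R/C, so N = M·C / R.
N = (185 × 288) / 48 = 53280 / 48 = 1110

N = 1110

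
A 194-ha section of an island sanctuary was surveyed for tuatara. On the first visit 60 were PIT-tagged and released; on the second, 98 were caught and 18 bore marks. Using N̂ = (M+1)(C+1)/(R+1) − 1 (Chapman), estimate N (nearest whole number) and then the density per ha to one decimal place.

density ≈ 1.6 tuatara per ha

N̂ = 61·99/19 − 1 = 6039/19 − 1 ≈ 316.8 → 317
Density = N̂ / area = 317 / 194 ≈ 1.63 → 1.6 per ha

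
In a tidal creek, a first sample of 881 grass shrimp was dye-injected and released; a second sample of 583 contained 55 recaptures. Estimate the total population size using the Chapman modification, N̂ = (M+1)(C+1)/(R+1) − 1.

N̂ = (881+1)(583+1)/(55+1) − 1 = 882·584/56 − 1
= 515088/56 − 1 = 9198 − 1 = 9197

N = 9197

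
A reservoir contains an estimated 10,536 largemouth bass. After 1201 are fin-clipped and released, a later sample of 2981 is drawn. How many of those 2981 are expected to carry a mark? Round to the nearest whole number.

expected recaptures ≈ 340

The marked fraction of the population is 1201/10536, so in a sample of 2981 expect C·(M/N) marked.
E[R] = 1201 × 2981 / 10536 = 3580181 / 10536 ≈ 339.8 → 340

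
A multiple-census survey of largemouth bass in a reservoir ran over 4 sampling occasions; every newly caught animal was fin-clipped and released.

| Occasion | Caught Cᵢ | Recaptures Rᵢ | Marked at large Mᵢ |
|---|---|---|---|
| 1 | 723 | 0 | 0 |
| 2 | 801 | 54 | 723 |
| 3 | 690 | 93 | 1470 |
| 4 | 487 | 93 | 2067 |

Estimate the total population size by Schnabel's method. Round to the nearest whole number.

Σ MᵢCᵢ = 0·723 + 723·801 + 1470·690 + 2067·487 = 0 + 579123 + 1014300 + 1006629 = 2600052
Σ Rᵢ = 0 + 54 + 93 + 93 = 240
N̂ = 2600052 / 240 ≈ 10833.5 → 10834

N ≈ 10,834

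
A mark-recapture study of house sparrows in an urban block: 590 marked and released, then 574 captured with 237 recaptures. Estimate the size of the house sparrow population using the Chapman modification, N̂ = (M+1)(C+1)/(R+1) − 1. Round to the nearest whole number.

N̂ = (590+1)(574+1)/(237+1) − 1 = 591·575/238 − 1
= 339825/238 − 1 ≈ 1427.8 − 1 ≈ 1426.8 → 1427

N ≈ 1427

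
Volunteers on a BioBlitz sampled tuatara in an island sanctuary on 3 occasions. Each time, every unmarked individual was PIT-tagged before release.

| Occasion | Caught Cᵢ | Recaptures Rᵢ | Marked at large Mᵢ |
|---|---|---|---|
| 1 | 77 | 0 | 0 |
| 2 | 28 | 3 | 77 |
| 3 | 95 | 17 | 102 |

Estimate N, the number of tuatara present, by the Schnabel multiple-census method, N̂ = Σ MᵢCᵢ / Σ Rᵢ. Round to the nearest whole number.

N ≈ 592

Σ MᵢCᵢ = 0·77 + 77·28 + 102·95 = 0 + 2156 + 9690 = 11846
Σ Rᵢ = 0 + 3 + 17 = 20
N̂ = 11846 / 20 ≈ 592.3 → 592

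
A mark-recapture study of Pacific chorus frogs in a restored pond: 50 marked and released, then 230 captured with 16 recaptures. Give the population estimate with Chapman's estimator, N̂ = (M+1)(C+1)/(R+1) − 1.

N̂ = (50+1)(230+1)/(16+1) − 1 = 51·231/17 − 1
= 11781/17 − 1 = 693 − 1 = 692

N = 692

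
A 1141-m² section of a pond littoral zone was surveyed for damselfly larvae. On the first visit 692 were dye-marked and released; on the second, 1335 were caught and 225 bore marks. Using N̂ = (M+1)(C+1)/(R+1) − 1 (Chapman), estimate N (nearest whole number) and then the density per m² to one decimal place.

density ≈ 3.6 damselfly larvae per m²

N̂ = 693·1336/226 − 1 = 925848/226 − 1 ≈ 4095.7 → 4096
Density = N̂ / area = 4096 / 1141 ≈ 3.59 → 3.6 per m²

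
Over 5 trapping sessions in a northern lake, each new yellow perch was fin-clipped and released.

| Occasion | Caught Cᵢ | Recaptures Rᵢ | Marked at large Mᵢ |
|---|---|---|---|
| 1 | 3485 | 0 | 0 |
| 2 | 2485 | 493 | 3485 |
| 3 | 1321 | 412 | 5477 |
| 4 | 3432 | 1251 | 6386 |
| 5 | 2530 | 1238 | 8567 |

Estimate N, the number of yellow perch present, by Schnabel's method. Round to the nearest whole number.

N ≈ 17,527

Σ MᵢCᵢ = 0·3485 + 3485·2485 + 5477·1321 + 6386·3432 + 8567·2530 = 0 + 8660225 + 7235117 + 21916752 + 21674510 = 59486604
Σ Rᵢ = 0 + 493 + 412 + 1251 + 1238 = 3394
N̂ = 59486604 / 3394 ≈ 17527.0 → 17527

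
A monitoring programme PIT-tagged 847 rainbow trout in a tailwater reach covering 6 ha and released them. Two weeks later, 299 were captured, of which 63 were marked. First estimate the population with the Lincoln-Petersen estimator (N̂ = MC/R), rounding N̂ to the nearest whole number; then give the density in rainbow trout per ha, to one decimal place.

N̂ = 847·299/63 = 253253/63 ≈ 4019.9 → 4020
Density = N̂ / area = 4020 / 6 = 670.0 per ha

density ≈ 670.0 rainbow trout per ha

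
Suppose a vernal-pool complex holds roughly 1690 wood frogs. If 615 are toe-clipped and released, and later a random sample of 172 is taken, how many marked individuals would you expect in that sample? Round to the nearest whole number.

The marked fraction of the population is 615/1690, so in a sample of 172 expect C·(M/N) marked.
E[R] = 615 × 172 / 1690 = 105780 / 1690 ≈ 62.6 → 63

expected recaptures ≈ 63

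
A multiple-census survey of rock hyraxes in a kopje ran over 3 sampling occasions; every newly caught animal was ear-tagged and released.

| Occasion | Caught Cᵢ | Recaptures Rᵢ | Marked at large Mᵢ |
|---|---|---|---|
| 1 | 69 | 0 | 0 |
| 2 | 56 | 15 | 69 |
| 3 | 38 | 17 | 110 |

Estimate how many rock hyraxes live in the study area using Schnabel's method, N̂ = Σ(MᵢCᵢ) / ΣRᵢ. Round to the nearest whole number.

N ≈ 251

Σ MᵢCᵢ = 0·69 + 69·56 + 110·38 = 0 + 3864 + 4180 = 8044
Σ Rᵢ = 0 + 15 + 17 = 32
N̂ = 8044 / 32 ≈ 251.4 → 251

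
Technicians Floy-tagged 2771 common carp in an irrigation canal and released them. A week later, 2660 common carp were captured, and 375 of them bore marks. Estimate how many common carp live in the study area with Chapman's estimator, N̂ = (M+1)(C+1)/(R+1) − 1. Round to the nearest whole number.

N̂ = (2771+1)(2660+1)/(375+1) − 1 = 2772·2661/376 − 1
= 7376292/376 − 1 ≈ 19617.8 − 1 ≈ 19616.8 → 19617

N ≈ 19,617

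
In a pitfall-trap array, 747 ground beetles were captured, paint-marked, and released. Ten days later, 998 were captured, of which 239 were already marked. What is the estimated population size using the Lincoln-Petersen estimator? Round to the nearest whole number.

If marked individuals mix randomly, R/C ≈ M/N, giving N ≈ M·C/R.
N = (747 × 998) / 239 = 745506 / 239 ≈ 3119.3 → 3119

N ≈ 3119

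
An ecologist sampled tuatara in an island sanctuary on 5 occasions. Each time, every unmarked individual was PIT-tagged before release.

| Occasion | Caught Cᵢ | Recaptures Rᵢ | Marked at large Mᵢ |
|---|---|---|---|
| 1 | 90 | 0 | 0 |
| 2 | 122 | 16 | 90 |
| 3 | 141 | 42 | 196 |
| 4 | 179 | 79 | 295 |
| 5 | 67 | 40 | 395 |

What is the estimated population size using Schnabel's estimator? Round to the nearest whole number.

Σ MᵢCᵢ = 0·90 + 90·122 + 196·141 + 295·179 + 395·67 = 0 + 10980 + 27636 + 52805 + 26465 = 117886
Σ Rᵢ = 0 + 16 + 42 + 79 + 40 = 177
N̂ = 117886 / 177 ≈ 666.0 → 666

N ≈ 666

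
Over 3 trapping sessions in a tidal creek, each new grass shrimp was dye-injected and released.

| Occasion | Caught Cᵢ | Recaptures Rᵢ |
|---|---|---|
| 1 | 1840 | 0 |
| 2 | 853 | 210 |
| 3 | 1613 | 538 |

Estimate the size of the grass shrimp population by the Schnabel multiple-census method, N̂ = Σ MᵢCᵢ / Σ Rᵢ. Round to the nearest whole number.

N ≈ 7453

Marked at large before each occasion: Mᵢ = Σⱼ<ᵢ (Cⱼ − Rⱼ) → M1=0, M2=1840, M3=2483
Σ MᵢCᵢ = 0·1840 + 1840·853 + 2483·1613 = 0 + 1569520 + 4005079 = 5574599
Σ Rᵢ = 0 + 210 + 538 = 748
N̂ = 5574599 / 748 ≈ 7452.7 → 7453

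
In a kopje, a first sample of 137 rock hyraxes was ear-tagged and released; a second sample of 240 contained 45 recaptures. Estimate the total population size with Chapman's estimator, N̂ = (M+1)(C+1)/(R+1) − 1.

N = 722

N̂ = (137+1)(240+1)/(45+1) − 1 = 138·241/46 − 1
= 33258/46 − 1 = 723 − 1 = 722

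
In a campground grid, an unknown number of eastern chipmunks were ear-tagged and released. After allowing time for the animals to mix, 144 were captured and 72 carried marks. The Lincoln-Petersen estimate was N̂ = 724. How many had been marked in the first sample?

M = 362

From N = M·C/R: M = N·R / C = 724·72 / 144 = 52128 / 144 = 362.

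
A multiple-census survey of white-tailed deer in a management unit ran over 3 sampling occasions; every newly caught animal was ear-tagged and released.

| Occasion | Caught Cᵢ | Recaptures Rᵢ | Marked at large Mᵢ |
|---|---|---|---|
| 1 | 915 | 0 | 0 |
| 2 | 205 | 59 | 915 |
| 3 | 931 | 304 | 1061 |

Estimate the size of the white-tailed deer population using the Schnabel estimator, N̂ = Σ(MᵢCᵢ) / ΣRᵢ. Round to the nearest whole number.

Σ MᵢCᵢ = 0·915 + 915·205 + 1061·931 = 0 + 187575 + 987791 = 1175366
Σ Rᵢ = 0 + 59 + 304 = 363
N̂ = 1175366 / 363 ≈ 3237.9 → 3238

N ≈ 3238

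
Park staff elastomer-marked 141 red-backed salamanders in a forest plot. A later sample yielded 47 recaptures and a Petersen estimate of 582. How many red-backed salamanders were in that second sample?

C = 194

From N = M·C/R: C = N·R / M = 582·47 / 141 = 27354 / 141 = 194.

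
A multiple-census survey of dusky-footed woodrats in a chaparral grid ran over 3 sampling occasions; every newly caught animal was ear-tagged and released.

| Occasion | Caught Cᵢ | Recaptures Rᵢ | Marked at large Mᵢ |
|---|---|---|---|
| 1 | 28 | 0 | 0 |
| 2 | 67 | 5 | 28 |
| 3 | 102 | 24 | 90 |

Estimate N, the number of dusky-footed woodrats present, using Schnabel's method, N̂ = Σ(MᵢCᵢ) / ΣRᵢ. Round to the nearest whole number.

N ≈ 381

Σ MᵢCᵢ = 0·28 + 28·67 + 90·102 = 0 + 1876 + 9180 = 11056
Σ Rᵢ = 0 + 5 + 24 = 29
N̂ = 11056 / 29 ≈ 381.2 → 381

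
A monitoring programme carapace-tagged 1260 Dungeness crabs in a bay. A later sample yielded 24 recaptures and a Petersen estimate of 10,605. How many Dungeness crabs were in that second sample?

C = 202

From N = M·C/R: C = N·R / M = 10605·24 / 1260 = 254520 / 1260 = 202.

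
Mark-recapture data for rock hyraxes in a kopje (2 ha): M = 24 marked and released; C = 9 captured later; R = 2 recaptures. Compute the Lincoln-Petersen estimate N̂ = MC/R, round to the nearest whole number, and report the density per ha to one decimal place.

N̂ = 24·9/2 = 216/2 = 108
Density = N̂ / area = 108 / 2 = 54.0 per ha

density ≈ 54.0 rock hyraxes per ha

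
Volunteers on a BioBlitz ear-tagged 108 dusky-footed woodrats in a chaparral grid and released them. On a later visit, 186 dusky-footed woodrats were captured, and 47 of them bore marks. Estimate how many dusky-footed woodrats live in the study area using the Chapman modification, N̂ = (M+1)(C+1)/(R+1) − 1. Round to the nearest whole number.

N ≈ 424

N̂ = (108+1)(186+1)/(47+1) − 1 = 109·187/48 − 1
= 20383/48 − 1 ≈ 424.6 − 1 ≈ 423.6 → 424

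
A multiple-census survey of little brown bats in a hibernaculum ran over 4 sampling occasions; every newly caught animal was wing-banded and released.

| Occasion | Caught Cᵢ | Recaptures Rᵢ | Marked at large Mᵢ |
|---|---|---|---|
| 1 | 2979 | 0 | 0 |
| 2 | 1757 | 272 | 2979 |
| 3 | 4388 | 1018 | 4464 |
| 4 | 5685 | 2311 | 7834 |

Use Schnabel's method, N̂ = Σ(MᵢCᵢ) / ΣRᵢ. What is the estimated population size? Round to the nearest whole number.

Σ MᵢCᵢ = 0·2979 + 2979·1757 + 4464·4388 + 7834·5685 = 0 + 5234103 + 19588032 + 44536290 = 69358425
Σ Rᵢ = 0 + 272 + 1018 + 2311 = 3601
N̂ = 69358425 / 3601 ≈ 19260.9 → 19261

N ≈ 19,261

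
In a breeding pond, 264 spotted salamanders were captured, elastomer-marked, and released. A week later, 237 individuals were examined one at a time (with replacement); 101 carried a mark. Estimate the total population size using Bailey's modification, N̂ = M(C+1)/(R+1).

N = 616

N̂ = 264·(237+1)/(101+1) = 264·238/102 = 62832/102 = 616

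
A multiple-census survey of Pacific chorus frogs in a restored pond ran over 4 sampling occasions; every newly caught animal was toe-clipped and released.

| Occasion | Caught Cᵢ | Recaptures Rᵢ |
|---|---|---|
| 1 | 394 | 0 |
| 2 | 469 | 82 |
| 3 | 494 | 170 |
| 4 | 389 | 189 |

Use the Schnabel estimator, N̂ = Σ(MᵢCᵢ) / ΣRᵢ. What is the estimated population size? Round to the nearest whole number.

N ≈ 2269

Marked at large before each occasion: Mᵢ = Σⱼ<ᵢ (Cⱼ − Rⱼ) → M1=0, M2=394, M3=781, M4=1105
Σ MᵢCᵢ = 0·394 + 394·469 + 781·494 + 1105·389 = 0 + 184786 + 385814 + 429845 = 1000445
Σ Rᵢ = 0 + 82 + 170 + 189 = 441
N̂ = 1000445 / 441 ≈ 2268.6 → 2269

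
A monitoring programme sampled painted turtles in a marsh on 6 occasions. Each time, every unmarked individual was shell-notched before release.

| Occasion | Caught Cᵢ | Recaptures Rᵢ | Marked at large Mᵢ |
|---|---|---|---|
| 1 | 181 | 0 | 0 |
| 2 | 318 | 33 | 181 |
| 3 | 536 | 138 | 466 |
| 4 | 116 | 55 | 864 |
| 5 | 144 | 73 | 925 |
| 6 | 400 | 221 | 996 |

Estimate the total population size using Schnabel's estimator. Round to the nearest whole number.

N ≈ 1806

Σ MᵢCᵢ = 0·181 + 181·318 + 466·536 + 864·116 + 925·144 + 996·400 = 0 + 57558 + 249776 + 100224 + 133200 + 398400 = 939158
Σ Rᵢ = 0 + 33 + 138 + 55 + 73 + 221 = 520
N̂ = 939158 / 520 ≈ 1806.1 → 1806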